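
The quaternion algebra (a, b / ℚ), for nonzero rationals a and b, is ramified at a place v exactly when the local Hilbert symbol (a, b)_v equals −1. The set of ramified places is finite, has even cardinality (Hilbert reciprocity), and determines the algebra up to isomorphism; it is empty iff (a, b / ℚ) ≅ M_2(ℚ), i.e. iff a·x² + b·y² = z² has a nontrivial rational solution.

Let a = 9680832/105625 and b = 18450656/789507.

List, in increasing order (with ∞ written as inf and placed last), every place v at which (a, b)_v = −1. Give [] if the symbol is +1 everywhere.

[]

(a, b) ≡ (7, 42) mod (ℚ^×)²; places V = {2, 3, 5, 7, 13, 19, 41, ∞}.
(a,b)_3: α=2, u≡1; β=-7, v≡2 (mod 3); (1|3)=+1, (2|3)=-1; sign (−1)^0·+1^-7·-1^2 = +1.
(a,b)_13: α=-2, u≡5; β=0, v≡4 (mod 13); (5|13)=-1, (4|13)=+1; sign (−1)^0·-1^0·+1^-2 = +1.
(a,b)_7: α=5, u≡1; β=3, v≡5 (mod 7); (1|7)=+1, (5|7)=-1; sign (−1)^1·+1^3·-1^5 = +1.
(a,b)_19: α=0, u≡7; β=-2, v≡11 (mod 19); (7|19)=+1, (11|19)=+1; sign (−1)^0·+1^-2·+1^0 = +1.
(a,b)_∞: sgn(7)=+, sgn(42)=+, so +1.
(a,b)_2: α=6, β=5; u≡7, v≡5 (mod 8); ε(u)ε(v)=1·0, αω(v)=6·1, βω(u)=5·0; sum ≡ 0  ⇒  +1.
(a,b)_5: α=-4, u≡3; β=0, v≡3 (mod 5); (3|5)=-1, (3|5)=-1; sign (−1)^0·-1^0·-1^-4 = +1.
(a,b)_41: α=0, u≡13; β=2, v≡25 (mod 41); (13|41)=-1, (25|41)=+1; sign (−1)^0·-1^2·+1^0 = +1.
Every local symbol is +1, so the conic 7·x² + 42·y² = z² has ℚ_v-points for all v and hence a ℚ-point; (a, b / ℚ) ≅ M_2(ℚ).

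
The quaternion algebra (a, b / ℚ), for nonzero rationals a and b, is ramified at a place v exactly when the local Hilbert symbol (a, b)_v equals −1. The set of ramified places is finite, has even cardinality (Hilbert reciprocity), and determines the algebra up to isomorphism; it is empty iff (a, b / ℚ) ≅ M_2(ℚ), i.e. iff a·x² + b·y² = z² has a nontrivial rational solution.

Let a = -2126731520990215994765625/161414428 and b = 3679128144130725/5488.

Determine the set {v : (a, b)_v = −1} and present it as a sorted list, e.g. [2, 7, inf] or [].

Mod squares: a ≡ -10705695, b ≡ 30107. Check v ∈ {∞, 2, 3, 5, 7, 11, 13, 17, 23, 31}.
v=17: a=17^4·(≡9), b=17^3·(≡11) mod 17; (9|17)=+1, (11|17)=-1; (−1)^{4·3·8}·(+1)^3·(-1)^4 = +1.
v=23: a=23^1·(≡6), b=23^1·(≡19) mod 23; (6|23)=+1, (19|23)=-1; (−1)^{1·1·11}·(+1)^1·(-1)^1 = +1.
v=31: a=31^3·(≡26), b=31^2·(≡12) mod 31; (26|31)=-1, (12|31)=-1; (−1)^{3·2·15}·(-1)^2·(-1)^3 = -1.
v=11: a=11^1·(≡7), b=11^1·(≡4) mod 11; (7|11)=-1, (4|11)=+1; (−1)^{1·1·5}·(-1)^1·(+1)^1 = +1.
v=∞: -10705695 < 0 and 30107 > 0  ⇒  (a,b)_∞ = +1.
v=3: a=3^9·(≡1), b=3^6·(≡2) mod 3; (1|3)=+1, (2|3)=-1; (−1)^{9·6·1}·(+1)^6·(-1)^9 = -1.
v=7: a=7^-9·(≡5), b=7^-3·(≡3) mod 7; (5|7)=-1, (3|7)=-1; (−1)^{-9·-3·3}·(-1)^-3·(-1)^-9 = -1.
v=2: v_2(a)=-2, v_2(b)=-4; units ≡ 1, 3 (mod 8); ε·ε+αω+βω = 0·1+-2·1+-4·0 ≡ 0  ⇒  (a,b)_2 = +1.
v=13: a=13^3·(≡9), b=13^2·(≡10) mod 13; (9|13)=+1, (10|13)=+1; (−1)^{3·2·6}·(+1)^2·(+1)^3 = +1.
v=5: a=5^7·(≡4), b=5^2·(≡3) mod 5; (4|5)=+1, (3|5)=-1; (−1)^{7·2·2}·(+1)^2·(-1)^7 = -1.
|Ram(-10705695, 30107)| = 4, even; anisotropic at {3, 5, 7, 31}.

[3, 5, 7, 31]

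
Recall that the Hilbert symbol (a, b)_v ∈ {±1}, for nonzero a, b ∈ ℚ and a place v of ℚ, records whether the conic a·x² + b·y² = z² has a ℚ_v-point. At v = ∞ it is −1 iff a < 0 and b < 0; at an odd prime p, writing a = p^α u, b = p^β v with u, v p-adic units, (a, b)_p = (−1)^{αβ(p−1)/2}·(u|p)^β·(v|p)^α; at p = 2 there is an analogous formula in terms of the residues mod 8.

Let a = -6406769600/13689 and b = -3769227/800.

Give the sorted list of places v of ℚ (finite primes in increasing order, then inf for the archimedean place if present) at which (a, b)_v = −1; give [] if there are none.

[7, 11, 37, inf]

Mod squares: a ≡ -81719, b ≡ -17094. Check v ∈ {∞, 2, 3, 5, 7, 11, 13, 17, 19, 23, 37}.
v=17: a=17^1·(≡13), b=17^0·(≡13) mod 17; (13|17)=+1, (13|17)=+1; (−1)^{1·0·8}·(+1)^0·(+1)^1 = +1.
v=23: a=23^1·(≡2), b=23^0·(≡2) mod 23; (2|23)=+1, (2|23)=+1; (−1)^{1·0·11}·(+1)^0·(+1)^1 = +1.
v=19: a=19^1·(≡8), b=19^0·(≡6) mod 19; (8|19)=-1, (6|19)=+1; (−1)^{1·0·9}·(-1)^0·(+1)^1 = +1.
v=∞: -81719 < 0 and -17094 < 0  ⇒  (a,b)_∞ = -1.
v=3: a=3^-4·(≡1), b=3^3·(≡2) mod 3; (1|3)=+1, (2|3)=-1; (−1)^{-4·3·1}·(+1)^3·(-1)^-4 = +1.
v=5: a=5^2·(≡4), b=5^-2·(≡4) mod 5; (4|5)=+1, (4|5)=+1; (−1)^{2·-2·2}·(+1)^-2·(+1)^2 = +1.
v=2: v_2(a)=6, v_2(b)=-5; units ≡ 1, 5 (mod 8); ε·ε+αω+βω = 0·0+6·1+-5·0 ≡ 0  ⇒  (a,b)_2 = +1.
v=11: a=11^1·(≡2), b=11^1·(≡6) mod 11; (2|11)=-1, (6|11)=-1; (−1)^{1·1·5}·(-1)^1·(-1)^1 = -1.
v=7: a=7^2·(≡6), b=7^3·(≡4) mod 7; (6|7)=-1, (4|7)=+1; (−1)^{2·3·3}·(-1)^3·(+1)^2 = -1.
v=37: a=37^0·(≡5), b=37^1·(≡6) mod 37; (5|37)=-1, (6|37)=-1; (−1)^{0·1·18}·(-1)^1·(-1)^0 = -1.
v=13: a=13^-2·(≡1), b=13^0·(≡12) mod 13; (1|13)=+1, (12|13)=+1; (−1)^{-2·0·6}·(+1)^0·(+1)^-2 = +1.
Ram(-81719, -17094) = {7, 11, 37, ∞}; no ℚ_7-point on the conic.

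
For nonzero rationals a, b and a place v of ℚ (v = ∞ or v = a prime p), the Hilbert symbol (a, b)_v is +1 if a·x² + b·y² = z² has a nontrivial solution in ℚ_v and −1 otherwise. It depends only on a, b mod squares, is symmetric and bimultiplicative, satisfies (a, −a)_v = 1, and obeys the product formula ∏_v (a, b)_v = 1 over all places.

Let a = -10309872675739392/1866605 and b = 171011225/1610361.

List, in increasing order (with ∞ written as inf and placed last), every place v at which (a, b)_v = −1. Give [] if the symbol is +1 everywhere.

(a, b) ≡ (-35, 2849) mod (ℚ^×)²; places V = {2, 3, 5, 7, 11, 13, 37, 47, ∞}.
(a,b)_3: α=6, u≡1; β=-6, v≡2 (mod 3); (1|3)=+1, (2|3)=-1; sign (−1)^0·+1^-6·-1^6 = +1.
(a,b)_7: α=9, u≡2; β=5, v≡1 (mod 7); (2|7)=+1, (1|7)=+1; sign (−1)^1·+1^5·+1^9 = -1.
(a,b)_5: α=-1, u≡3; β=2, v≡4 (mod 5); (3|5)=-1, (4|5)=+1; sign (−1)^0·-1^2·+1^-1 = +1.
(a,b)_11: α=0, u≡9; β=1, v≡2 (mod 11); (9|11)=+1, (2|11)=-1; sign (−1)^0·+1^1·-1^0 = +1.
(a,b)_37: α=2, u≡18; β=1, v≡7 (mod 37); (18|37)=-1, (7|37)=+1; sign (−1)^0·-1^1·+1^2 = -1.
(a,b)_47: α=-2, u≡6; β=-2, v≡19 (mod 47); (6|47)=+1, (19|47)=-1; sign (−1)^0·+1^-2·-1^-2 = +1.
(a,b)_2: α=8, β=0; u≡5, v≡1 (mod 8); ε(u)ε(v)=0·0, αω(v)=8·0, βω(u)=0·1; sum ≡ 0  ⇒  +1.
(a,b)_13: α=-2, u≡3; β=0, v≡5 (mod 13); (3|13)=+1, (5|13)=-1; sign (−1)^0·+1^0·-1^-2 = +1.
(a,b)_∞: sgn(-35)=−, sgn(2849)=+, so +1.
|Ram(-35, 2849)| = 2, even; anisotropic at {7, 37}.

[7, 37]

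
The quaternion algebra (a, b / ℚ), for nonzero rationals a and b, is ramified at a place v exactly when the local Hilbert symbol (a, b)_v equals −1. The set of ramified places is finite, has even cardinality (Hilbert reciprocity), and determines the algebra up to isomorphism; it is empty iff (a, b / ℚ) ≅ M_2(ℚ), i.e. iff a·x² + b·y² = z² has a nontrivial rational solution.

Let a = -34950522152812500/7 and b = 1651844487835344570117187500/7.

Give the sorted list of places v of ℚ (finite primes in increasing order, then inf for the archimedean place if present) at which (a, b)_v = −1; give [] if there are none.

Mod squares: a ≡ -198835, b ≡ 51765. Check v ∈ {∞, 2, 3, 5, 7, 13, 17, 19, 23, 29}.
v=2: v_2(a)=2, v_2(b)=2; units ≡ 5, 5 (mod 8); ε·ε+αω+βω = 0·0+2·1+2·1 ≡ 0  ⇒  (a,b)_2 = +1.
v=19: a=19^1·(≡6), b=19^2·(≡5) mod 19; (6|19)=+1, (5|19)=+1; (−1)^{1·2·9}·(+1)^2·(+1)^1 = +1.
v=13: a=13^1·(≡11), b=13^2·(≡10) mod 13; (11|13)=-1, (10|13)=+1; (−1)^{1·2·6}·(-1)^2·(+1)^1 = +1.
v=∞: -198835 < 0 and 51765 > 0  ⇒  (a,b)_∞ = +1.
v=5: a=5^7·(≡2), b=5^11·(≡3) mod 5; (2|5)=-1, (3|5)=-1; (−1)^{7·11·2}·(-1)^11·(-1)^7 = +1.
v=17: a=17^2·(≡7), b=17^3·(≡16) mod 17; (7|17)=-1, (16|17)=+1; (−1)^{2·3·8}·(-1)^3·(+1)^2 = -1.
v=29: a=29^2·(≡27), b=29^3·(≡16) mod 29; (27|29)=-1, (16|29)=+1; (−1)^{2·3·14}·(-1)^3·(+1)^2 = -1.
v=23: a=23^1·(≡13), b=23^2·(≡14) mod 23; (13|23)=+1, (14|23)=-1; (−1)^{1·2·11}·(+1)^2·(-1)^1 = -1.
v=3: a=3^4·(≡2), b=3^7·(≡2) mod 3; (2|3)=-1, (2|3)=-1; (−1)^{4·7·1}·(-1)^7·(-1)^4 = -1.
v=7: a=7^-1·(≡4), b=7^-1·(≡5) mod 7; (4|7)=+1, (5|7)=-1; (−1)^{-1·-1·3}·(+1)^-1·(-1)^-1 = +1.
|Ram(-198835, 51765)| = 4, even; anisotropic at {3, 17, 23, 29}.

[3, 17, 23, 29]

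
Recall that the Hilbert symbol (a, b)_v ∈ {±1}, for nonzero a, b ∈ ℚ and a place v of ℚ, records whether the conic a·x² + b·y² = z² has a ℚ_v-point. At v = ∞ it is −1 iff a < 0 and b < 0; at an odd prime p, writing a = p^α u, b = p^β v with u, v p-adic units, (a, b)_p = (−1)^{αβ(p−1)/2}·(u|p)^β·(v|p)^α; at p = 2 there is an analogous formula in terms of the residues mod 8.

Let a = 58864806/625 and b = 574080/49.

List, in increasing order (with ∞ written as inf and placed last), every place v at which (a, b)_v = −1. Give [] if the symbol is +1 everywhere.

Mod squares: a ≡ 6006, b ≡ 8970. Check v ∈ {∞, 2, 3, 5, 7, 11, 13, 23}.
v=13: a=13^1·(≡6), b=13^1·(≡9) mod 13; (6|13)=-1, (9|13)=+1; (−1)^{1·1·6}·(-1)^1·(+1)^1 = -1.
v=7: a=7^1·(≡2), b=7^-2·(≡3) mod 7; (2|7)=+1, (3|7)=-1; (−1)^{1·-2·3}·(+1)^-2·(-1)^1 = -1.
v=2: v_2(a)=1, v_2(b)=7; units ≡ 3, 5 (mod 8); ε·ε+αω+βω = 1·0+1·1+7·1 ≡ 0  ⇒  (a,b)_2 = +1.
v=11: a=11^3·(≡8), b=11^0·(≡9) mod 11; (8|11)=-1, (9|11)=+1; (−1)^{3·0·5}·(-1)^0·(+1)^3 = +1.
v=∞: 6006 > 0 and 8970 > 0  ⇒  (a,b)_∞ = +1.
v=5: a=5^-4·(≡1), b=5^1·(≡4) mod 5; (1|5)=+1, (4|5)=+1; (−1)^{-4·1·2}·(+1)^1·(+1)^-4 = +1.
v=23: a=23^0·(≡8), b=23^1·(≡17) mod 23; (8|23)=+1, (17|23)=-1; (−1)^{0·1·11}·(+1)^1·(-1)^0 = +1.
v=3: a=3^5·(≡1), b=3^1·(≡2) mod 3; (1|3)=+1, (2|3)=-1; (−1)^{5·1·1}·(+1)^1·(-1)^5 = +1.
Ram(6006, 8970) = {7, 13}; no ℚ_7-point on the conic.

[7, 13]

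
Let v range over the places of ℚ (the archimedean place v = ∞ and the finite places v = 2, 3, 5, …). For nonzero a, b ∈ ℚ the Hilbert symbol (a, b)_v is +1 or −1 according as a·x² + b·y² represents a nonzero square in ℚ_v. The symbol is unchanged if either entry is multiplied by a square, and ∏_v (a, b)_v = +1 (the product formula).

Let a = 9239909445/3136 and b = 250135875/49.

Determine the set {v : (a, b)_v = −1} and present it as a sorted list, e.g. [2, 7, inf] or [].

[5, 11, 13, 17, 29, 31]

Mod squares: a ≡ 3552445, b ≡ 1111715. Check v ∈ {∞, 2, 3, 5, 7, 11, 13, 17, 29, 31, 41, 43}.
v=43: a=43^1·(≡2), b=43^0·(≡17) mod 43; (2|43)=-1, (17|43)=+1; (−1)^{1·0·21}·(-1)^0·(+1)^1 = +1.
v=5: a=5^1·(≡4), b=5^3·(≡3) mod 5; (4|5)=+1, (3|5)=-1; (−1)^{1·3·2}·(+1)^3·(-1)^1 = -1.
v=3: a=3^2·(≡1), b=3^2·(≡2) mod 3; (1|3)=+1, (2|3)=-1; (−1)^{2·2·1}·(+1)^2·(-1)^2 = +1.
v=29: a=29^0·(≡15), b=29^1·(≡17) mod 29; (15|29)=-1, (17|29)=-1; (−1)^{0·1·14}·(-1)^1·(-1)^0 = -1.
v=17: a=17^2·(≡11), b=17^1·(≡8) mod 17; (11|17)=-1, (8|17)=+1; (−1)^{2·1·8}·(-1)^1·(+1)^2 = -1.
v=7: a=7^-2·(≡4), b=7^-2·(≡3) mod 7; (4|7)=+1, (3|7)=-1; (−1)^{-2·-2·3}·(+1)^-2·(-1)^-2 = +1.
v=41: a=41^1·(≡19), b=41^1·(≡35) mod 41; (19|41)=-1, (35|41)=-1; (−1)^{1·1·20}·(-1)^1·(-1)^1 = +1.
v=∞: 3552445 > 0 and 1111715 > 0  ⇒  (a,b)_∞ = +1.
v=11: a=11^0·(≡8), b=11^1·(≡8) mod 11; (8|11)=-1, (8|11)=-1; (−1)^{0·1·5}·(-1)^1·(-1)^0 = -1.
v=31: a=31^1·(≡1), b=31^0·(≡21) mod 31; (1|31)=+1, (21|31)=-1; (−1)^{1·0·15}·(+1)^0·(-1)^1 = -1.
v=2: v_2(a)=-6, v_2(b)=0; units ≡ 5, 3 (mod 8); ε·ε+αω+βω = 0·1+-6·1+0·1 ≡ 0  ⇒  (a,b)_2 = +1.
v=13: a=13^1·(≡6), b=13^0·(≡8) mod 13; (6|13)=-1, (8|13)=-1; (−1)^{1·0·6}·(-1)^0·(-1)^1 = -1.
(3552445, 1111715 / ℚ) ramifies at {5, 11, 13, 17, 29, 31}: a division algebra.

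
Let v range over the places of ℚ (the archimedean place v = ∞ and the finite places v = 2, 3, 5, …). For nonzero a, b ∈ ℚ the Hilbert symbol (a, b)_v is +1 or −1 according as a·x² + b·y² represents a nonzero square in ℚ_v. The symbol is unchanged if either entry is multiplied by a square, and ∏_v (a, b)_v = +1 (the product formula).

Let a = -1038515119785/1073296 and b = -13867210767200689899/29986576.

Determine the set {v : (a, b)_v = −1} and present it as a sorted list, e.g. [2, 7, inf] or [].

Mod squares: a ≡ -2641665, b ≡ -19. Check v ∈ {∞, 2, 3, 5, 7, 11, 13, 19, 23, 31, 37}.
v=31: a=31^1·(≡14), b=31^2·(≡29) mod 31; (14|31)=+1, (29|31)=-1; (−1)^{1·2·15}·(+1)^2·(-1)^1 = -1.
v=37: a=37^-2·(≡19), b=37^-4·(≡15) mod 37; (19|37)=-1, (15|37)=-1; (−1)^{-2·-4·18}·(-1)^-4·(-1)^-2 = +1.
v=11: a=11^2·(≡7), b=11^2·(≡9) mod 11; (7|11)=-1, (9|11)=+1; (−1)^{2·2·5}·(-1)^2·(+1)^2 = +1.
v=∞: -2641665 < 0 and -19 < 0  ⇒  (a,b)_∞ = -1.
v=7: a=7^-2·(≡4), b=7^4·(≡2) mod 7; (4|7)=+1, (2|7)=+1; (−1)^{-2·4·3}·(+1)^4·(+1)^-2 = +1.
v=13: a=13^1·(≡7), b=13^2·(≡6) mod 13; (7|13)=-1, (6|13)=-1; (−1)^{1·2·6}·(-1)^2·(-1)^1 = -1.
v=19: a=19^3·(≡16), b=19^3·(≡13) mod 19; (16|19)=+1, (13|19)=-1; (−1)^{3·3·9}·(+1)^3·(-1)^3 = +1.
v=23: a=23^1·(≡22), b=23^2·(≡16) mod 23; (22|23)=-1, (16|23)=+1; (−1)^{1·2·11}·(-1)^2·(+1)^1 = +1.
v=2: v_2(a)=-4, v_2(b)=-4; units ≡ 7, 5 (mod 8); ε·ε+αω+βω = 1·0+-4·1+-4·0 ≡ 0  ⇒  (a,b)_2 = +1.
v=5: a=5^1·(≡3), b=5^0·(≡1) mod 5; (3|5)=-1, (1|5)=+1; (−1)^{1·0·2}·(-1)^0·(+1)^1 = +1.
v=3: a=3^3·(≡2), b=3^4·(≡2) mod 3; (2|3)=-1, (2|3)=-1; (−1)^{3·4·1}·(-1)^4·(-1)^3 = -1.
|Ram(-2641665, -19)| = 4, even; anisotropic at {3, 13, 31, ∞}.

[3, 13, 31, inf]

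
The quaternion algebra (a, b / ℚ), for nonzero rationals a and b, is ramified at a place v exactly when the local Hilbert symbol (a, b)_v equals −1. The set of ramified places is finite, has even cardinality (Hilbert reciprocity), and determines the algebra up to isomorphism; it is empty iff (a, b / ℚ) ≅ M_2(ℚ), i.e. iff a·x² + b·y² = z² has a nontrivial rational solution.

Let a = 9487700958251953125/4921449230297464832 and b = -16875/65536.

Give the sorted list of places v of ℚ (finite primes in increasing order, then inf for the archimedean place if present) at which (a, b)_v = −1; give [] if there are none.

[2, 3]

(a, b) ≡ (26, -3) mod (ℚ^×)²; places V = {2, 3, 5, 11, 13, 17, ∞}.
(a,b)_3: α=14, u≡2; β=3, v≡2 (mod 3); (2|3)=-1, (2|3)=-1; sign (−1)^0·-1^3·-1^14 = -1.
(a,b)_11: α=-2, u≡4; β=0, v≡6 (mod 11); (4|11)=+1, (6|11)=-1; sign (−1)^0·+1^0·-1^-2 = +1.
(a,b)_13: α=1, u≡8; β=0, v≡4 (mod 13); (8|13)=-1, (4|13)=+1; sign (−1)^0·-1^0·+1^1 = +1.
(a,b)_5: α=16, u≡1; β=4, v≡3 (mod 5); (1|5)=+1, (3|5)=-1; sign (−1)^0·+1^4·-1^16 = +1.
(a,b)_17: α=-2, u≡9; β=0, v≡6 (mod 17); (9|17)=+1, (6|17)=-1; sign (−1)^0·+1^0·-1^-2 = +1.
(a,b)_∞: sgn(26)=+, sgn(-3)=−, so +1.
(a,b)_2: α=-47, β=-16; u≡5, v≡5 (mod 8); ε(u)ε(v)=0·0, αω(v)=-47·1, βω(u)=-16·1; sum ≡ 1  ⇒  -1.
Ram(26, -3) = {2, 3}; no ℚ_2-point on the conic.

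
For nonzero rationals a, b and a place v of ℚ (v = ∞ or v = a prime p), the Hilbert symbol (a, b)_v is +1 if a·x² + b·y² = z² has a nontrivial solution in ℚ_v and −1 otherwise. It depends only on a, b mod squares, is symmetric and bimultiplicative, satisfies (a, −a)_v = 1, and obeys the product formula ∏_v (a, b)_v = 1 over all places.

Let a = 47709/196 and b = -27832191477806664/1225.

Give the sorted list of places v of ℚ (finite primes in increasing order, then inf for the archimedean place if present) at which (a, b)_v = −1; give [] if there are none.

[2, 19, 23, 31]

Mod squares: a ≡ 589, b ≡ -685906. Check v ∈ {∞, 2, 3, 5, 7, 13, 19, 23, 31, 37}.
v=2: v_2(a)=-2, v_2(b)=3; units ≡ 5, 7 (mod 8); ε·ε+αω+βω = 0·1+-2·0+3·1 ≡ 1  ⇒  (a,b)_2 = -1.
v=∞: 589 > 0 and -685906 < 0  ⇒  (a,b)_∞ = +1.
v=37: a=37^0·(≡25), b=37^1·(≡12) mod 37; (25|37)=+1, (12|37)=+1; (−1)^{0·1·18}·(+1)^1·(+1)^0 = +1.
v=23: a=23^0·(≡14), b=23^1·(≡1) mod 23; (14|23)=-1, (1|23)=+1; (−1)^{0·1·11}·(-1)^1·(+1)^0 = -1.
v=31: a=31^1·(≡2), b=31^3·(≡10) mod 31; (2|31)=+1, (10|31)=+1; (−1)^{1·3·15}·(+1)^3·(+1)^1 = -1.
v=7: a=7^-2·(≡1), b=7^-2·(≡6) mod 7; (1|7)=+1, (6|7)=-1; (−1)^{-2·-2·3}·(+1)^-2·(-1)^-2 = +1.
v=19: a=19^1·(≡10), b=19^4·(≡18) mod 19; (10|19)=-1, (18|19)=-1; (−1)^{1·4·9}·(-1)^4·(-1)^1 = -1.
v=5: a=5^0·(≡4), b=5^-2·(≡4) mod 5; (4|5)=+1, (4|5)=+1; (−1)^{0·-2·2}·(+1)^-2·(+1)^0 = +1.
v=13: a=13^0·(≡12), b=13^1·(≡2) mod 13; (12|13)=+1, (2|13)=-1; (−1)^{0·1·6}·(+1)^1·(-1)^0 = +1.
v=3: a=3^4·(≡1), b=3^4·(≡2) mod 3; (1|3)=+1, (2|3)=-1; (−1)^{4·4·1}·(+1)^4·(-1)^4 = +1.
|Ram(589, -685906)| = 4, even; anisotropic at {2, 19, 23, 31}.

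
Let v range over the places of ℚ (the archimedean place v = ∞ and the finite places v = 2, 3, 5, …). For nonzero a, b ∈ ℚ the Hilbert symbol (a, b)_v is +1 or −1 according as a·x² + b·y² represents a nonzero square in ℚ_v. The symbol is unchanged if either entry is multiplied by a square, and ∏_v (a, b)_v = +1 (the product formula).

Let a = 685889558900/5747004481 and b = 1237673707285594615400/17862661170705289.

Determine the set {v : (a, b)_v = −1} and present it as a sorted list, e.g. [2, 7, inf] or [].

(a, b) ≡ (29, 26) mod (ℚ^×)²; places V = {2, 5, 7, 13, 17, 29, 41, 43, ∞}.
(a,b)_5: α=2, u≡1; β=2, v≡4 (mod 5); (1|5)=+1, (4|5)=+1; sign (−1)^0·+1^2·+1^2 = +1.
(a,b)_7: α=2, u≡2; β=4, v≡6 (mod 7); (2|7)=+1, (6|7)=-1; sign (−1)^0·+1^4·-1^2 = +1.
(a,b)_13: α=6, u≡1; β=9, v≡2 (mod 13); (1|13)=+1, (2|13)=-1; sign (−1)^0·+1^9·-1^6 = +1.
(a,b)_29: α=1, u≡1; β=2, v≡11 (mod 29); (1|29)=+1, (11|29)=-1; sign (−1)^0·+1^2·-1^1 = -1.
(a,b)_43: α=-4, u≡26; β=-6, v≡42 (mod 43); (26|43)=-1, (42|43)=-1; sign (−1)^0·-1^-6·-1^-4 = +1.
(a,b)_∞: sgn(29)=+, sgn(26)=+, so +1.
(a,b)_17: α=0, u≡10; β=2, v≡15 (mod 17); (10|17)=-1, (15|17)=+1; sign (−1)^0·-1^2·+1^0 = +1.
(a,b)_41: α=-2, u≡30; β=-4, v≡6 (mod 41); (30|41)=-1, (6|41)=-1; sign (−1)^0·-1^-4·-1^-2 = +1.
(a,b)_2: α=2, β=3; u≡5, v≡5 (mod 8); ε(u)ε(v)=0·0, αω(v)=2·1, βω(u)=3·1; sum ≡ 1  ⇒  -1.
Ram(29, 26) = {2, 29}; no ℚ_2-point on the conic.

[2, 29]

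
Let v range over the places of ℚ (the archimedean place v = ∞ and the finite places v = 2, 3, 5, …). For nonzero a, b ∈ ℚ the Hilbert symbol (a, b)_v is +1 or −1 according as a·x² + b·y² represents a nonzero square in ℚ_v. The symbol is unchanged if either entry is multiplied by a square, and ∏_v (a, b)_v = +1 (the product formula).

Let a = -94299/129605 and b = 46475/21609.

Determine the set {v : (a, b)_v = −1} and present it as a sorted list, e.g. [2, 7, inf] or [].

(a, b) ≡ (-255, 11) mod (ℚ^×)²; places V = {2, 3, 5, 7, 11, 13, 17, 23, 43, ∞}.
(a,b)_13: α=0, u≡2; β=2, v≡5 (mod 13); (2|13)=-1, (5|13)=-1; sign (−1)^0·-1^2·-1^0 = +1.
(a,b)_7: α=-2, u≡2; β=-4, v≡1 (mod 7); (2|7)=+1, (1|7)=+1; sign (−1)^0·+1^-4·+1^-2 = +1.
(a,b)_3: α=1, u≡2; β=-2, v≡2 (mod 3); (2|3)=-1, (2|3)=-1; sign (−1)^0·-1^-2·-1^1 = -1.
(a,b)_43: α=2, u≡26; β=0, v≡9 (mod 43); (26|43)=-1, (9|43)=+1; sign (−1)^0·-1^0·+1^2 = +1.
(a,b)_∞: sgn(-255)=−, sgn(11)=+, so +1.
(a,b)_2: α=0, β=0; u≡1, v≡3 (mod 8); ε(u)ε(v)=0·1, αω(v)=0·1, βω(u)=0·0; sum ≡ 0  ⇒  +1.
(a,b)_17: α=1, u≡13; β=0, v≡7 (mod 17); (13|17)=+1, (7|17)=-1; sign (−1)^0·+1^0·-1^1 = -1.
(a,b)_23: α=-2, u≡20; β=0, v≡7 (mod 23); (20|23)=-1, (7|23)=-1; sign (−1)^0·-1^0·-1^-2 = +1.
(a,b)_5: α=-1, u≡1; β=2, v≡1 (mod 5); (1|5)=+1, (1|5)=+1; sign (−1)^0·+1^2·+1^-1 = +1.
(a,b)_11: α=0, u≡5; β=1, v≡9 (mod 11); (5|11)=+1, (9|11)=+1; sign (−1)^0·+1^1·+1^0 = +1.
Ram(-255, 11) = {3, 17}; no ℚ_3-point on the conic.

[3, 17]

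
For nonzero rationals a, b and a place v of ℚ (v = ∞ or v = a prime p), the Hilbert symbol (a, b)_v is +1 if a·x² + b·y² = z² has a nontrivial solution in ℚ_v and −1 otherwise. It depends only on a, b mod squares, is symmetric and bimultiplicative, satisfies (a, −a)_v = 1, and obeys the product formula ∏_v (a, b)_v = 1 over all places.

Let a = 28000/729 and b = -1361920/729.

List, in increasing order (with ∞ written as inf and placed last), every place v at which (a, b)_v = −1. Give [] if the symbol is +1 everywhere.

[7, 19]

Mod squares: a ≡ 70, b ≡ -1330. Check v ∈ {∞, 2, 3, 5, 7, 19}.
v=∞: 70 > 0 and -1330 < 0  ⇒  (a,b)_∞ = +1.
v=2: v_2(a)=5, v_2(b)=11; units ≡ 3, 7 (mod 8); ε·ε+αω+βω = 1·1+5·0+11·1 ≡ 0  ⇒  (a,b)_2 = +1.
v=3: a=3^-6·(≡1), b=3^-6·(≡2) mod 3; (1|3)=+1, (2|3)=-1; (−1)^{-6·-6·1}·(+1)^-6·(-1)^-6 = +1.
v=19: a=19^0·(≡10), b=19^1·(≡1) mod 19; (10|19)=-1, (1|19)=+1; (−1)^{0·1·9}·(-1)^1·(+1)^0 = -1.
v=5: a=5^3·(≡1), b=5^1·(≡4) mod 5; (1|5)=+1, (4|5)=+1; (−1)^{3·1·2}·(+1)^1·(+1)^3 = +1.
v=7: a=7^1·(≡3), b=7^1·(≡5) mod 7; (3|7)=-1, (5|7)=-1; (−1)^{1·1·3}·(-1)^1·(-1)^1 = -1.
|Ram(70, -1330)| = 2, even; anisotropic at {7, 19}.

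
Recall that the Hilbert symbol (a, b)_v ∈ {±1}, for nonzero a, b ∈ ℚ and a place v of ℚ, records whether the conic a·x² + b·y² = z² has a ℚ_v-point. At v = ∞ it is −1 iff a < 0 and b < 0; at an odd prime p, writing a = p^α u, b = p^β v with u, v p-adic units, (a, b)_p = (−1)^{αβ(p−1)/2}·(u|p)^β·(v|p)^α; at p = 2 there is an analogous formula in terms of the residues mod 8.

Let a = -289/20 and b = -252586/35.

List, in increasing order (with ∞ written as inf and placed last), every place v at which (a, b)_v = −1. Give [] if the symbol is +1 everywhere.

[2, 5, 19, inf]

(a, b) ≡ (-5, -30590) mod (ℚ^×)²; places V = {2, 5, 7, 17, 19, 23, ∞}.
(a,b)_7: α=0, u≡2; β=-1, v≡6 (mod 7); (2|7)=+1, (6|7)=-1; sign (−1)^0·+1^-1·-1^0 = +1.
(a,b)_∞: sgn(-5)=−, sgn(-30590)=−, so -1.
(a,b)_19: α=0, u≡15; β=1, v≡17 (mod 19); (15|19)=-1, (17|19)=+1; sign (−1)^0·-1^1·+1^0 = -1.
(a,b)_23: α=0, u≡12; β=1, v≡1 (mod 23); (12|23)=+1, (1|23)=+1; sign (−1)^0·+1^1·+1^0 = +1.
(a,b)_2: α=-2, β=1; u≡3, v≡1 (mod 8); ε(u)ε(v)=1·0, αω(v)=-2·0, βω(u)=1·1; sum ≡ 1  ⇒  -1.
(a,b)_17: α=2, u≡11; β=2, v≡10 (mod 17); (11|17)=-1, (10|17)=-1; sign (−1)^0·-1^2·-1^2 = +1.
(a,b)_5: α=-1, u≡4; β=-1, v≡2 (mod 5); (4|5)=+1, (2|5)=-1; sign (−1)^0·+1^-1·-1^-1 = -1.
Ram(-5, -30590) = {2, 5, 19, ∞}; no ℚ_2-point on the conic.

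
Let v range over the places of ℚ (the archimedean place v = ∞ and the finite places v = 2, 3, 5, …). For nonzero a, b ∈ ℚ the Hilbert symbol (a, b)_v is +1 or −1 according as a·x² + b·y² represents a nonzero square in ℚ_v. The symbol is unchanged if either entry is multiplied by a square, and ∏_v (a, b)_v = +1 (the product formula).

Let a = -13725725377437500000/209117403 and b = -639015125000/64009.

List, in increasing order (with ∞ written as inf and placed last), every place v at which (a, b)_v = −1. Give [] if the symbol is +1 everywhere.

[2, 5, 7, inf]

Mod squares: a ≡ -3570, b ≡ -2. Check v ∈ {∞, 2, 3, 5, 7, 11, 17, 19, 23}.
v=2: v_2(a)=5, v_2(b)=3; units ≡ 7, 7 (mod 8); ε·ε+αω+βω = 1·1+5·0+3·0 ≡ 1  ⇒  (a,b)_2 = -1.
v=3: a=3^-3·(≡1), b=3^0·(≡1) mod 3; (1|3)=+1, (1|3)=+1; (−1)^{-3·0·1}·(+1)^0·(+1)^-3 = +1.
v=17: a=17^3·(≡11), b=17^2·(≡15) mod 17; (11|17)=-1, (15|17)=+1; (−1)^{3·2·8}·(-1)^2·(+1)^3 = +1.
v=∞: -3570 < 0 and -2 < 0  ⇒  (a,b)_∞ = -1.
v=11: a=11^-4·(≡4), b=11^-2·(≡1) mod 11; (4|11)=+1, (1|11)=+1; (−1)^{-4·-2·5}·(+1)^-2·(+1)^-4 = +1.
v=19: a=19^4·(≡14), b=19^2·(≡16) mod 19; (14|19)=-1, (16|19)=+1; (−1)^{4·2·9}·(-1)^2·(+1)^4 = +1.
v=5: a=5^9·(≡4), b=5^6·(≡3) mod 5; (4|5)=+1, (3|5)=-1; (−1)^{9·6·2}·(+1)^6·(-1)^9 = -1.
v=23: a=23^-2·(≡6), b=23^-2·(≡14) mod 23; (6|23)=+1, (14|23)=-1; (−1)^{-2·-2·11}·(+1)^-2·(-1)^-2 = +1.
v=7: a=7^3·(≡4), b=7^2·(≡6) mod 7; (4|7)=+1, (6|7)=-1; (−1)^{3·2·3}·(+1)^2·(-1)^3 = -1.
Ram(-3570, -2) = {2, 5, 7, ∞}; no ℚ_2-point on the conic.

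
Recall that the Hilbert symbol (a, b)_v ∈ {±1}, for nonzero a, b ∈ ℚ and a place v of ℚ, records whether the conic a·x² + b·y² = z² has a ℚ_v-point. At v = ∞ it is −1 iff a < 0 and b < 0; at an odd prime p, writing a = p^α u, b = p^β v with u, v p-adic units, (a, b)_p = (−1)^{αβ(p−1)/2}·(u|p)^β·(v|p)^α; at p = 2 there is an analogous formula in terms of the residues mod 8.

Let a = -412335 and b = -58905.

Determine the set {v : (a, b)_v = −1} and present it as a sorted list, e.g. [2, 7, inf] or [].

(a, b) ≡ (-935, -6545) mod (ℚ^×)²; places V = {2, 3, 5, 7, 11, 17, ∞}.
(a,b)_17: α=1, u≡4; β=1, v≡3 (mod 17); (4|17)=+1, (3|17)=-1; sign (−1)^0·+1^1·-1^1 = -1.
(a,b)_11: α=1, u≡3; β=1, v≡2 (mod 11); (3|11)=+1, (2|11)=-1; sign (−1)^1·+1^1·-1^1 = +1.
(a,b)_3: α=2, u≡1; β=2, v≡1 (mod 3); (1|3)=+1, (1|3)=+1; sign (−1)^0·+1^2·+1^2 = +1.
(a,b)_7: α=2, u≡6; β=1, v≡6 (mod 7); (6|7)=-1, (6|7)=-1; sign (−1)^0·-1^1·-1^2 = -1.
(a,b)_5: α=1, u≡3; β=1, v≡4 (mod 5); (3|5)=-1, (4|5)=+1; sign (−1)^0·-1^1·+1^1 = -1.
(a,b)_2: α=0, β=0; u≡1, v≡7 (mod 8); ε(u)ε(v)=0·1, αω(v)=0·0, βω(u)=0·0; sum ≡ 0  ⇒  +1.
(a,b)_∞: sgn(-935)=−, sgn(-6545)=−, so -1.
Ram(-935, -6545) = {5, 7, 17, ∞}; no ℚ_5-point on the conic.

[5, 7, 17, inf]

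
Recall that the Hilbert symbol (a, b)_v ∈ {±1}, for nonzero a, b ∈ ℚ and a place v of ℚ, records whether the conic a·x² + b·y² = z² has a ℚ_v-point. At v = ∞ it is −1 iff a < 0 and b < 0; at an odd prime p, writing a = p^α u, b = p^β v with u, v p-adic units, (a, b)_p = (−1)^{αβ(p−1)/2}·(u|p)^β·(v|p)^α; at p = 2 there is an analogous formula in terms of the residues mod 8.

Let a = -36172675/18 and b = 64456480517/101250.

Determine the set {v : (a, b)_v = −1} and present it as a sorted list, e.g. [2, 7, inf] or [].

(a, b) ≡ (-2893814, 557194) mod (ℚ^×)²; places V = {2, 3, 5, 7, 11, 13, 19, 23, 31, 37, 43, ∞}.
(a,b)_∞: sgn(-2893814)=−, sgn(557194)=+, so +1.
(a,b)_23: α=1, u≡20; β=0, v≡21 (mod 23); (20|23)=-1, (21|23)=-1; sign (−1)^0·-1^0·-1^1 = -1.
(a,b)_13: α=0, u≡4; β=2, v≡9 (mod 13); (4|13)=+1, (9|13)=+1; sign (−1)^0·+1^2·+1^0 = +1.
(a,b)_5: α=2, u≡1; β=-4, v≡1 (mod 5); (1|5)=+1, (1|5)=+1; sign (−1)^0·+1^-4·+1^2 = +1.
(a,b)_3: α=-2, u≡1; β=-4, v≡1 (mod 3); (1|3)=+1, (1|3)=+1; sign (−1)^0·+1^-4·+1^-2 = +1.
(a,b)_11: α=1, u≡2; β=1, v≡2 (mod 11); (2|11)=-1, (2|11)=-1; sign (−1)^1·-1^1·-1^1 = -1.
(a,b)_43: α=1, u≡23; β=1, v≡11 (mod 43); (23|43)=+1, (11|43)=+1; sign (−1)^1·+1^1·+1^1 = -1.
(a,b)_19: α=1, u≡6; β=1, v≡9 (mod 19); (6|19)=+1, (9|19)=+1; sign (−1)^1·+1^1·+1^1 = -1.
(a,b)_2: α=-1, β=-1; u≡5, v≡5 (mod 8); ε(u)ε(v)=0·0, αω(v)=-1·1, βω(u)=-1·1; sum ≡ 0  ⇒  +1.
(a,b)_7: α=1, u≡2; β=0, v≡1 (mod 7); (2|7)=+1, (1|7)=+1; sign (−1)^0·+1^0·+1^1 = +1.
(a,b)_31: α=0, u≡25; β=1, v≡25 (mod 31); (25|31)=+1, (25|31)=+1; sign (−1)^0·+1^1·+1^0 = +1.
(a,b)_37: α=0, u≡27; β=2, v≡28 (mod 37); (27|37)=+1, (28|37)=+1; sign (−1)^0·+1^2·+1^0 = +1.
|Ram(-2893814, 557194)| = 4, even; anisotropic at {11, 19, 23, 43}.

[11, 19, 23, 43]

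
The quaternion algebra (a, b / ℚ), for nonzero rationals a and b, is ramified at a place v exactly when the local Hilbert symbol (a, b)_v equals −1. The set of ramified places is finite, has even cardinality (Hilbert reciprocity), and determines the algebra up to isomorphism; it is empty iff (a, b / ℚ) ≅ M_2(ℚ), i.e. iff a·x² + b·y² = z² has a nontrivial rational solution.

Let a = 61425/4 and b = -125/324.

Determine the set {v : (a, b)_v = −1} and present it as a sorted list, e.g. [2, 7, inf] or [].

(a, b) ≡ (273, -5) mod (ℚ^×)²; places V = {2, 3, 5, 7, 13, ∞}.
(a,b)_13: α=1, u≡8; β=0, v≡8 (mod 13); (8|13)=-1, (8|13)=-1; sign (−1)^0·-1^0·-1^1 = -1.
(a,b)_3: α=3, u≡1; β=-4, v≡1 (mod 3); (1|3)=+1, (1|3)=+1; sign (−1)^0·+1^-4·+1^3 = +1.
(a,b)_∞: sgn(273)=+, sgn(-5)=−, so +1.
(a,b)_2: α=-2, β=-2; u≡1, v≡3 (mod 8); ε(u)ε(v)=0·1, αω(v)=-2·1, βω(u)=-2·0; sum ≡ 0  ⇒  +1.
(a,b)_7: α=1, u≡1; β=0, v≡4 (mod 7); (1|7)=+1, (4|7)=+1; sign (−1)^0·+1^0·+1^1 = +1.
(a,b)_5: α=2, u≡3; β=3, v≡1 (mod 5); (3|5)=-1, (1|5)=+1; sign (−1)^0·-1^3·+1^2 = -1.
(273, -5 / ℚ) ramifies at {5, 13}: a division algebra.

[5, 13]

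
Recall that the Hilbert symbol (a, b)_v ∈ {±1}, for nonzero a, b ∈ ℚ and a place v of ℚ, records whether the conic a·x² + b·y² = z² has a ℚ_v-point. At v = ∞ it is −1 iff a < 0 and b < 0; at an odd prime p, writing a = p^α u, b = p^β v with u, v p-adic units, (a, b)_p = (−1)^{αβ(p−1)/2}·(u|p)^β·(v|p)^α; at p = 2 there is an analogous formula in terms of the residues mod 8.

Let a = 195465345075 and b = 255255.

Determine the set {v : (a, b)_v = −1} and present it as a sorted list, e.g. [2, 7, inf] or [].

(a, b) ≡ (3, 255255) mod (ℚ^×)²; places V = {2, 3, 5, 7, 11, 13, 17, ∞}.
(a,b)_11: α=2, u≡9; β=1, v≡6 (mod 11); (9|11)=+1, (6|11)=-1; sign (−1)^0·+1^1·-1^2 = +1.
(a,b)_17: α=2, u≡14; β=1, v≡4 (mod 17); (14|17)=-1, (4|17)=+1; sign (−1)^0·-1^1·+1^2 = -1.
(a,b)_2: α=0, β=0; u≡3, v≡7 (mod 8); ε(u)ε(v)=1·1, αω(v)=0·0, βω(u)=0·1; sum ≡ 1  ⇒  -1.
(a,b)_3: α=3, u≡1; β=1, v≡2 (mod 3); (1|3)=+1, (2|3)=-1; sign (−1)^1·+1^1·-1^3 = +1.
(a,b)_7: α=2, u≡5; β=1, v≡2 (mod 7); (5|7)=-1, (2|7)=+1; sign (−1)^0·-1^1·+1^2 = -1.
(a,b)_∞: sgn(3)=+, sgn(255255)=+, so +1.
(a,b)_13: α=2, u≡10; β=1, v≡5 (mod 13); (10|13)=+1, (5|13)=-1; sign (−1)^0·+1^1·-1^2 = +1.
(a,b)_5: α=2, u≡3; β=1, v≡1 (mod 5); (3|5)=-1, (1|5)=+1; sign (−1)^0·-1^1·+1^2 = -1.
Ram(3, 255255) = {2, 5, 7, 17}; no ℚ_2-point on the conic.

[2, 5, 7, 17]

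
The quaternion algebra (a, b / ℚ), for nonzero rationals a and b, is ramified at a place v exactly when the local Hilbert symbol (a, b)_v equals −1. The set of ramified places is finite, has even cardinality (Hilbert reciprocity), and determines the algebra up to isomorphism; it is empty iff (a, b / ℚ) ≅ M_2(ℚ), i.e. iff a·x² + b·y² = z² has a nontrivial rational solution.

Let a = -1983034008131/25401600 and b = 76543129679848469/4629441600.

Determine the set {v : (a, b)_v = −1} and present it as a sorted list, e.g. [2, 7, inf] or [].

(a, b) ≡ (-11, 29) mod (ℚ^×)²; places V = {2, 3, 5, 7, 11, 29, ∞}.
(a,b)_29: α=2, u≡8; β=3, v≡24 (mod 29); (8|29)=-1, (24|29)=+1; sign (−1)^0·-1^3·+1^2 = -1.
(a,b)_11: α=9, u≡7; β=12, v≡8 (mod 11); (7|11)=-1, (8|11)=-1; sign (−1)^0·-1^12·-1^9 = -1.
(a,b)_∞: sgn(-11)=−, sgn(29)=+, so +1.
(a,b)_2: α=-8, β=-6; u≡5, v≡5 (mod 8); ε(u)ε(v)=0·0, αω(v)=-8·1, βω(u)=-6·1; sum ≡ 0  ⇒  +1.
(a,b)_5: α=-2, u≡1; β=-2, v≡1 (mod 5); (1|5)=+1, (1|5)=+1; sign (−1)^0·+1^-2·+1^-2 = +1.
(a,b)_3: α=-4, u≡1; β=-10, v≡2 (mod 3); (1|3)=+1, (2|3)=-1; sign (−1)^0·+1^-10·-1^-4 = +1.
(a,b)_7: α=-2, u≡6; β=-2, v≡4 (mod 7); (6|7)=-1, (4|7)=+1; sign (−1)^0·-1^-2·+1^-2 = +1.
(-11, 29 / ℚ) ramifies at {11, 29}: a division algebra.

[11, 29]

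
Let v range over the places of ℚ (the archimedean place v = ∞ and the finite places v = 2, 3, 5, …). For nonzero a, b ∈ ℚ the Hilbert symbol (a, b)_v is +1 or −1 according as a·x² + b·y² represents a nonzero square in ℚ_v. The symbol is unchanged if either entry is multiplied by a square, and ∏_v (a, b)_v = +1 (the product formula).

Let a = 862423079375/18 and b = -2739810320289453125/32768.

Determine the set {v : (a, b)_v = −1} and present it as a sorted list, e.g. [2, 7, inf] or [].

[13, 23, 29, 37]

Mod squares: a ≡ 5216926, b ≡ -542938. Check v ∈ {∞, 2, 3, 5, 11, 13, 17, 23, 29, 37}.
v=11: a=11^1·(≡3), b=11^1·(≡2) mod 11; (3|11)=+1, (2|11)=-1; (−1)^{1·1·5}·(+1)^1·(-1)^1 = +1.
v=2: v_2(a)=-1, v_2(b)=-15; units ≡ 7, 3 (mod 8); ε·ε+αω+βω = 1·1+-1·1+-15·0 ≡ 0  ⇒  (a,b)_2 = +1.
v=3: a=3^-2·(≡1), b=3^0·(≡2) mod 3; (1|3)=+1, (2|3)=-1; (−1)^{-2·0·1}·(+1)^0·(-1)^-2 = +1.
v=37: a=37^1·(≡11), b=37^1·(≡22) mod 37; (11|37)=+1, (22|37)=-1; (−1)^{1·1·18}·(+1)^1·(-1)^1 = -1.
v=∞: 5216926 > 0 and -542938 < 0  ⇒  (a,b)_∞ = +1.
v=5: a=5^4·(≡4), b=5^8·(≡3) mod 5; (4|5)=+1, (3|5)=-1; (−1)^{4·8·2}·(+1)^8·(-1)^4 = +1.
v=29: a=29^1·(≡25), b=29^1·(≡3) mod 29; (25|29)=+1, (3|29)=-1; (−1)^{1·1·14}·(+1)^1·(-1)^1 = -1.
v=13: a=13^1·(≡11), b=13^2·(≡11) mod 13; (11|13)=-1, (11|13)=-1; (−1)^{1·2·6}·(-1)^2·(-1)^1 = -1.
v=23: a=23^2·(≡15), b=23^3·(≡21) mod 23; (15|23)=-1, (21|23)=-1; (−1)^{2·3·11}·(-1)^3·(-1)^2 = -1.
v=17: a=17^1·(≡7), b=17^2·(≡16) mod 17; (7|17)=-1, (16|17)=+1; (−1)^{1·2·8}·(-1)^2·(+1)^1 = +1.
(5216926, -542938 / ℚ) ramifies at {13, 23, 29, 37}: a division algebra.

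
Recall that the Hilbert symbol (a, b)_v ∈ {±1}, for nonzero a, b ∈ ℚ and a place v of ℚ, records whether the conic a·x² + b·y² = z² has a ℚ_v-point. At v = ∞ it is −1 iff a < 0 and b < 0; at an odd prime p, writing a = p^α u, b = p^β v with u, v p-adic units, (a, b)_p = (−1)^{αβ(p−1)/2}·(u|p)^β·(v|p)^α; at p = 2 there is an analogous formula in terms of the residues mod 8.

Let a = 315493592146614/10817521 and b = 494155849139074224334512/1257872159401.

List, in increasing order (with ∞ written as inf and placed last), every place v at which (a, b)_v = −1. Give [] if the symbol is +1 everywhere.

(a, b) ≡ (6, 203) mod (ℚ^×)²; places V = {2, 3, 7, 11, 13, 23, 29, 31, ∞}.
(a,b)_23: α=-2, u≡8; β=-2, v≡10 (mod 23); (8|23)=+1, (10|23)=-1; sign (−1)^0·+1^-2·-1^-2 = +1.
(a,b)_∞: sgn(6)=+, sgn(203)=+, so +1.
(a,b)_29: α=2, u≡7; β=3, v≡25 (mod 29); (7|29)=+1, (25|29)=+1; sign (−1)^0·+1^3·+1^2 = +1.
(a,b)_31: α=0, u≡13; β=-2, v≡12 (mod 31); (13|31)=-1, (12|31)=-1; sign (−1)^0·-1^-2·-1^0 = +1.
(a,b)_7: α=6, u≡6; β=9, v≡2 (mod 7); (6|7)=-1, (2|7)=+1; sign (−1)^0·-1^9·+1^6 = -1.
(a,b)_11: α=-2, u≡6; β=-4, v≡1 (mod 11); (6|11)=-1, (1|11)=+1; sign (−1)^0·-1^-4·+1^-2 = +1.
(a,b)_2: α=1, β=4; u≡3, v≡3 (mod 8); ε(u)ε(v)=1·1, αω(v)=1·1, βω(u)=4·1; sum ≡ 0  ⇒  +1.
(a,b)_13: α=-2, u≡5; β=-2, v≡6 (mod 13); (5|13)=-1, (6|13)=-1; sign (−1)^0·-1^-2·-1^-2 = +1.
(a,b)_3: α=13, u≡2; β=22, v≡2 (mod 3); (2|3)=-1, (2|3)=-1; sign (−1)^0·-1^22·-1^13 = -1.
Ram(6, 203) = {3, 7}; no ℚ_3-point on the conic.

[3, 7]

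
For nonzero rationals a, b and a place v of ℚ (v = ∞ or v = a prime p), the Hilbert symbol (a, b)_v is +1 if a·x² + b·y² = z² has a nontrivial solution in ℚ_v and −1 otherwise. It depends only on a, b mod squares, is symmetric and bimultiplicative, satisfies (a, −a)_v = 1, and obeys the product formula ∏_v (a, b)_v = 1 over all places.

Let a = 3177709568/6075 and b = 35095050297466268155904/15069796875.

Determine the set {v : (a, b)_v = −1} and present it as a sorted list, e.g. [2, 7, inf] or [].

Mod squares: a ≡ 36366, b ≡ 87. Check v ∈ {∞, 2, 3, 5, 7, 11, 13, 19, 29}.
v=∞: 36366 > 0 and 87 > 0  ⇒  (a,b)_∞ = +1.
v=7: a=7^0·(≡2), b=7^-2·(≡3) mod 7; (2|7)=+1, (3|7)=-1; (−1)^{0·-2·3}·(+1)^-2·(-1)^0 = +1.
v=19: a=19^1·(≡13), b=19^0·(≡6) mod 19; (13|19)=-1, (6|19)=+1; (−1)^{1·0·9}·(-1)^0·(+1)^1 = +1.
v=3: a=3^-5·(≡2), b=3^-9·(≡2) mod 3; (2|3)=-1, (2|3)=-1; (−1)^{-5·-9·1}·(-1)^-9·(-1)^-5 = -1.
v=11: a=11^1·(≡2), b=11^2·(≡6) mod 11; (2|11)=-1, (6|11)=-1; (−1)^{1·2·5}·(-1)^2·(-1)^1 = -1.
v=29: a=29^1·(≡7), b=29^3·(≡27) mod 29; (7|29)=+1, (27|29)=-1; (−1)^{1·3·14}·(+1)^3·(-1)^1 = -1.
v=5: a=5^-2·(≡1), b=5^-6·(≡2) mod 5; (1|5)=+1, (2|5)=-1; (−1)^{-2·-6·2}·(+1)^-6·(-1)^-2 = +1.
v=13: a=13^0·(≡5), b=13^2·(≡9) mod 13; (5|13)=-1, (9|13)=+1; (−1)^{0·2·6}·(-1)^2·(+1)^0 = +1.
v=2: v_2(a)=19, v_2(b)=46; units ≡ 7, 7 (mod 8); ε·ε+αω+βω = 1·1+19·0+46·0 ≡ 1  ⇒  (a,b)_2 = -1.
(36366, 87 / ℚ) ramifies at {2, 3, 11, 29}: a division algebra.

[2, 3, 11, 29]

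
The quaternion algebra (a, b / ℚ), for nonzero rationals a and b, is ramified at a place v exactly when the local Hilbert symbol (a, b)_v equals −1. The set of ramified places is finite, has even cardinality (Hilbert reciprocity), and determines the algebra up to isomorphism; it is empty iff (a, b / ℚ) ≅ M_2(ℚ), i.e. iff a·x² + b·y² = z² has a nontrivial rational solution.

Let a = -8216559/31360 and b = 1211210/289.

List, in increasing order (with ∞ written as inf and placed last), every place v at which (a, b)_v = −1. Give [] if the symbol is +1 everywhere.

(a, b) ≡ (-390, 10010) mod (ℚ^×)²; places V = {2, 3, 5, 7, 11, 13, 17, ∞}.
(a,b)_13: α=1, u≡1; β=1, v≡4 (mod 13); (1|13)=+1, (4|13)=+1; sign (−1)^0·+1^1·+1^1 = +1.
(a,b)_11: α=0, u≡10; β=3, v≡10 (mod 11); (10|11)=-1, (10|11)=-1; sign (−1)^0·-1^3·-1^0 = -1.
(a,b)_∞: sgn(-390)=−, sgn(10010)=+, so +1.
(a,b)_7: α=-2, u≡2; β=1, v≡2 (mod 7); (2|7)=+1, (2|7)=+1; sign (−1)^0·+1^1·+1^-2 = +1.
(a,b)_2: α=-7, β=1; u≡5, v≡5 (mod 8); ε(u)ε(v)=0·0, αω(v)=-7·1, βω(u)=1·1; sum ≡ 0  ⇒  +1.
(a,b)_5: α=-1, u≡3; β=1, v≡3 (mod 5); (3|5)=-1, (3|5)=-1; sign (−1)^0·-1^1·-1^-1 = +1.
(a,b)_17: α=2, u≡15; β=-2, v≡11 (mod 17); (15|17)=+1, (11|17)=-1; sign (−1)^0·+1^-2·-1^2 = +1.
(a,b)_3: α=7, u≡2; β=0, v≡2 (mod 3); (2|3)=-1, (2|3)=-1; sign (−1)^0·-1^0·-1^7 = -1.
|Ram(-390, 10010)| = 2, even; anisotropic at {3, 11}.

[3, 11]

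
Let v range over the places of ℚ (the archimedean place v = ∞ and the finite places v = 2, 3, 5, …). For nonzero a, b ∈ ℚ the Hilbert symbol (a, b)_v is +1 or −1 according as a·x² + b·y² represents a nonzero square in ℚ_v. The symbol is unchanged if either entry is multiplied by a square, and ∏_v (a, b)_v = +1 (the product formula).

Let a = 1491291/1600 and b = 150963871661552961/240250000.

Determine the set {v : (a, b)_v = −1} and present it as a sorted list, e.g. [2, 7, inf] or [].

[11, 17]

Mod squares: a ≡ 51, b ≡ 561. Check v ∈ {∞, 2, 3, 5, 11, 17, 19, 31}.
v=17: a=17^1·(≡10), b=17^3·(≡1) mod 17; (10|17)=-1, (1|17)=+1; (−1)^{1·3·8}·(-1)^3·(+1)^1 = -1.
v=2: v_2(a)=-6, v_2(b)=-4; units ≡ 3, 1 (mod 8); ε·ε+αω+βω = 1·0+-6·0+-4·1 ≡ 0  ⇒  (a,b)_2 = +1.
v=3: a=3^5·(≡2), b=3^11·(≡1) mod 3; (2|3)=-1, (1|3)=+1; (−1)^{5·11·1}·(-1)^11·(+1)^5 = +1.
v=31: a=31^0·(≡28), b=31^-2·(≡15) mod 31; (28|31)=+1, (15|31)=-1; (−1)^{0·-2·15}·(+1)^-2·(-1)^0 = +1.
v=19: a=19^2·(≡2), b=19^4·(≡14) mod 19; (2|19)=-1, (14|19)=-1; (−1)^{2·4·9}·(-1)^4·(-1)^2 = +1.
v=11: a=11^0·(≡2), b=11^3·(≡7) mod 11; (2|11)=-1, (7|11)=-1; (−1)^{0·3·5}·(-1)^3·(-1)^0 = -1.
v=5: a=5^-2·(≡4), b=5^-6·(≡1) mod 5; (4|5)=+1, (1|5)=+1; (−1)^{-2·-6·2}·(+1)^-6·(+1)^-2 = +1.
v=∞: 51 > 0 and 561 > 0  ⇒  (a,b)_∞ = +1.
|Ram(51, 561)| = 2, even; anisotropic at {11, 17}.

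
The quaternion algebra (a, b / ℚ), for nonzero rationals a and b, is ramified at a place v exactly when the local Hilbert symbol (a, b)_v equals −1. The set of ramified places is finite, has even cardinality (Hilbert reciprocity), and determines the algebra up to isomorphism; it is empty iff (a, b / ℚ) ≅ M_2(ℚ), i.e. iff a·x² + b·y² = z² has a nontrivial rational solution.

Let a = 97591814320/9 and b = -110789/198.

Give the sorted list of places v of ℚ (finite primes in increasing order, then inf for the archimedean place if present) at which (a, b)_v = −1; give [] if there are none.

[2, 5, 11, 17]

Mod squares: a ≡ 20995, b ≡ -49742. Check v ∈ {∞, 2, 3, 5, 7, 11, 13, 17, 19}.
v=∞: 20995 > 0 and -49742 < 0  ⇒  (a,b)_∞ = +1.
v=2: v_2(a)=4, v_2(b)=-1; units ≡ 3, 1 (mod 8); ε·ε+αω+βω = 1·0+4·0+-1·1 ≡ 1  ⇒  (a,b)_2 = -1.
v=13: a=13^1·(≡10), b=13^0·(≡12) mod 13; (10|13)=+1, (12|13)=+1; (−1)^{1·0·6}·(+1)^0·(+1)^1 = +1.
v=19: a=19^1·(≡8), b=19^1·(≡5) mod 19; (8|19)=-1, (5|19)=+1; (−1)^{1·1·9}·(-1)^1·(+1)^1 = +1.
v=3: a=3^-2·(≡1), b=3^-2·(≡1) mod 3; (1|3)=+1, (1|3)=+1; (−1)^{-2·-2·1}·(+1)^-2·(+1)^-2 = +1.
v=7: a=7^4·(≡4), b=7^3·(≡3) mod 7; (4|7)=+1, (3|7)=-1; (−1)^{4·3·3}·(+1)^3·(-1)^4 = +1.
v=5: a=5^1·(≡1), b=5^0·(≡2) mod 5; (1|5)=+1, (2|5)=-1; (−1)^{1·0·2}·(+1)^0·(-1)^1 = -1.
v=11: a=11^2·(≡8), b=11^-1·(≡2) mod 11; (8|11)=-1, (2|11)=-1; (−1)^{2·-1·5}·(-1)^-1·(-1)^2 = -1.
v=17: a=17^1·(≡11), b=17^1·(≡1) mod 17; (11|17)=-1, (1|17)=+1; (−1)^{1·1·8}·(-1)^1·(+1)^1 = -1.
Ram(20995, -49742) = {2, 5, 11, 17}; no ℚ_2-point on the conic.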